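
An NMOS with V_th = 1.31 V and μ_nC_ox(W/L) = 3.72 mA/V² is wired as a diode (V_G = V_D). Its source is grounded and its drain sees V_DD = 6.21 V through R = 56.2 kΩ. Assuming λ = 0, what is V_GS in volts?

With gate tied to drain, V_GS = V_DS ≥ V_GS − V_th, so the device is in saturation.
KCL at the drain: ½ k_n (V_GS − V_th)² = (V_DD − V_GS)/R.
Let x = V_GS − 1.31. Then 105 x² + x − 4.9 = 0, giving x = 0.212 V (positive root), so V_GS = 1.52 V.
I_D = (V_DD − V_GS)/R = (6.21 − 1.52) / 56.2 = 0.0834 mA.

V_GS = 1.52 V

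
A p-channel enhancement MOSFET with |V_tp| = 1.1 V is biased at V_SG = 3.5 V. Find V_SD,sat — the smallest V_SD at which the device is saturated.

The boundary between triode and saturation is V_SD = V_SG − |V_tp| = V_ov.
V_ov = 3.5 − 1.1 = 2.4 V.

V_SD,sat = 2.40 V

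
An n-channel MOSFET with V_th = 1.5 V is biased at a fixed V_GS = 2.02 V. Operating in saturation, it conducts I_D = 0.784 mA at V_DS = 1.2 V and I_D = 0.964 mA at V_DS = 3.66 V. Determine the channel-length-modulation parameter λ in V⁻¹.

λ = 0.105 V⁻¹

With V_GS fixed, I_D ∝ (1 + λ V_DS) in saturation, so I_D2/I_D1 = (1 + λ V_DS2)/(1 + λ V_DS1).
0.964/0.784 = 1.23 = (1 + 3.66 λ)/(1 + 1.2 λ).
Solving: λ (I_D1 V_DS2 − I_D2 V_DS1) = I_D2 − I_D1, so λ = (0.964 − 0.784) / (0.784 × 3.66 − 0.964 × 1.2) = 0.18 / 1.71 = 0.105 V⁻¹.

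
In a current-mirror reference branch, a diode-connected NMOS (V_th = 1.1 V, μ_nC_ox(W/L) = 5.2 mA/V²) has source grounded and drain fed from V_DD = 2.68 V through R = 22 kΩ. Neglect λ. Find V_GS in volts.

With gate tied to drain, V_GS = V_DS ≥ V_GS − V_th, so the device is in saturation.
KCL at the drain: ½ k_n (V_GS − V_th)² = (V_DD − V_GS)/R.
Let x = V_GS − 1.1. Then 57.2 x² + x − 1.58 = 0, giving x = 0.158 V (positive root), so V_GS = 1.26 V.
I_D = (V_DD − V_GS)/R = (2.68 − 1.26) / 22 = 0.0647 mA.

V_GS = 1.26 V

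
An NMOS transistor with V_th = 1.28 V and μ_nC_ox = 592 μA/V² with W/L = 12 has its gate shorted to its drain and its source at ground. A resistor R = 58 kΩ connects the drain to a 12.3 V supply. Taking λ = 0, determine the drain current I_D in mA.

With gate tied to drain, V_GS = V_DS ≥ V_GS − V_th, so the device is in saturation.
k_n = μ_nC_ox · (W/L) = 7.104 mA/V².
KCL at the drain: ½ k_n (V_GS − V_th)² = (V_DD − V_GS)/R.
Let x = V_GS − 1.28. Then 206 x² + x − 11.02 = 0, giving x = 0.229 V (positive root), so V_GS = 1.51 V.
I_D = (V_DD − V_GS)/R = (12.3 − 1.51) / 58 = 0.186 mA.

I_D = 0.186 mA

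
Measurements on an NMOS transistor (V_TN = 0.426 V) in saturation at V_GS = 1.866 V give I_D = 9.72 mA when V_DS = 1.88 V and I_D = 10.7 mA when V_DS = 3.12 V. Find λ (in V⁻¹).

With V_GS fixed, I_D ∝ (1 + λ V_DS) in saturation, so I_D2/I_D1 = (1 + λ V_DS2)/(1 + λ V_DS1).
10.7/9.72 = 1.101 = (1 + 3.12 λ)/(1 + 1.88 λ).
Solving: λ (I_D1 V_DS2 − I_D2 V_DS1) = I_D2 − I_D1, so λ = (10.7 − 9.72) / (9.72 × 3.12 − 10.7 × 1.88) = 0.98 / 10.2 = 0.096 V⁻¹.

λ = 0.0960 V⁻¹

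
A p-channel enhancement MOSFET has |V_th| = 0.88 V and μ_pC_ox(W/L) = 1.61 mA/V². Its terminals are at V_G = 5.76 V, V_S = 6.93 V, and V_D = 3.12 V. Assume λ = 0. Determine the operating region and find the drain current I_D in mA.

Saturation; I_D = 0.0677 mA

V_SG = V_S − V_G = 6.93 − 5.76 = 1.17 V; V_SD = V_S − V_D = 6.93 − 3.12 = 3.81 V.
V_ov = V_SG − |V_th| = 1.17 − 0.88 = 0.29 V.
Since V_SD = 3.81 V ≥ V_ov = 0.29 V, the device is in saturation.
I_D = ½ k_p V_ov² = 0.5 × 1.61 × 0.29² = 0.0677 mA.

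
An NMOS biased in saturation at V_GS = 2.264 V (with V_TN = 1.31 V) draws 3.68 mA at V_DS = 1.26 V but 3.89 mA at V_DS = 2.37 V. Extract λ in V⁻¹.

With V_GS fixed, I_D ∝ (1 + λ V_DS) in saturation, so I_D2/I_D1 = (1 + λ V_DS2)/(1 + λ V_DS1).
3.89/3.68 = 1.057 = (1 + 2.37 λ)/(1 + 1.26 λ).
Solving: λ (I_D1 V_DS2 − I_D2 V_DS1) = I_D2 − I_D1, so λ = (3.89 − 3.68) / (3.68 × 2.37 − 3.89 × 1.26) = 0.21 / 3.82 = 0.055 V⁻¹.

λ = 0.0550 V⁻¹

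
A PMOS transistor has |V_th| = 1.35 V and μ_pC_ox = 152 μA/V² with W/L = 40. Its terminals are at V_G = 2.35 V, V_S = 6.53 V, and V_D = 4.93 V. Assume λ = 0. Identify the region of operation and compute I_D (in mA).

Triode; I_D = 19.7 mA

V_SG = V_S − V_G = 6.53 − 2.35 = 4.18 V; V_SD = V_S − V_D = 6.53 − 4.93 = 1.6 V.
k_p = μ_pC_ox · (W/L) = 6.08 mA/V².
V_ov = V_SG − |V_th| = 4.18 − 1.35 = 2.83 V.
Since V_SD = 1.6 V < V_ov = 2.83 V, the device is in the triode region.
I_D = k_p [V_ov · V_SD − ½ V_SD²] = 6.08 × [2.83 × 1.6 − 0.5 × 1.6²] = 19.7 mA.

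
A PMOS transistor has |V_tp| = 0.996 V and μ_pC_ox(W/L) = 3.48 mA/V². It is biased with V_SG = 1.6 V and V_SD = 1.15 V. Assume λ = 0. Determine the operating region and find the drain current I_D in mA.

V_ov = V_SG − |V_tp| = 1.6 − 0.996 = 0.604 V.
Since V_SD = 1.15 V ≥ V_ov = 0.604 V, the device is in saturation.
I_D = ½ k_p V_ov² = 0.5 × 3.48 × 0.604² = 0.635 mA.

Saturation; I_D = 0.635 mA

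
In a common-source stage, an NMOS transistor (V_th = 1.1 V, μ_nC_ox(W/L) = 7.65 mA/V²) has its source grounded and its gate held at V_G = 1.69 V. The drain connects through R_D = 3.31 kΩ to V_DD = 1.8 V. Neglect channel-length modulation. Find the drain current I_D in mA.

I_D = 0.506 mA

V_GS = V_G = 1.69 V, so V_ov = 1.69 − 1.1 = 0.59 V.
Assume saturation: I_D = ½ k_n V_ov² = 0.5 × 7.65 × 0.59² = 1.33 mA, giving V_DS = V_DD − I_D R_D = 1.8 − 1.33 × 3.31 = -2.61 V.
But -2.61 V < V_ov = 0.59 V, so the device is actually in triode.
In triode I_D = k_n[V_ov V_DS − ½ V_DS²] and I_D = (V_DD − V_DS)/R_D. Equating: 12.7 V_DS² − 15.94 V_DS + 1.8 = 0, giving V_DS = 0.125 V (the root below V_ov).
I_D = (1.8 − 0.125) / 3.31 = 0.506 mA.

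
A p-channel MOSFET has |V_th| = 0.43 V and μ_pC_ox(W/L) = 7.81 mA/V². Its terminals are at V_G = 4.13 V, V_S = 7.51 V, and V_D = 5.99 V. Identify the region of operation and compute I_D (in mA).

V_SG = V_S − V_G = 7.51 − 4.13 = 3.38 V; V_SD = V_S − V_D = 7.51 − 5.99 = 1.52 V.
V_ov = V_SG − |V_th| = 3.38 − 0.43 = 2.95 V.
Since V_SD = 1.52 V < V_ov = 2.95 V, the device is in the triode region.
I_D = k_p [V_ov · V_SD − ½ V_SD²] = 7.81 × [2.95 × 1.52 − 0.5 × 1.52²] = 26 mA.

Triode; I_D = 26.0 mA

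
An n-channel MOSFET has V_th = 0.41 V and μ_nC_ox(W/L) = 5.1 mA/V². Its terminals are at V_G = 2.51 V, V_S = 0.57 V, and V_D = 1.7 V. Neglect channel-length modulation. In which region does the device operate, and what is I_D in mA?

Triode; I_D = 5.56 mA

V_GS = V_G − V_S = 2.51 − 0.57 = 1.94 V; V_DS = V_D − V_S = 1.7 − 0.57 = 1.13 V.
V_ov = V_GS − V_th = 1.94 − 0.41 = 1.53 V.
Since V_DS = 1.13 V < V_ov = 1.53 V, the device is in the triode region.
I_D = k_n [V_ov · V_DS − ½ V_DS²] = 5.1 × [1.53 × 1.13 − 0.5 × 1.13²] = 5.56 mA.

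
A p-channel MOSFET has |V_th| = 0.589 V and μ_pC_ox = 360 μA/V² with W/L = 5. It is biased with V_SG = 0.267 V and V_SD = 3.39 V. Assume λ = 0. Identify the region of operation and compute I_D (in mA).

V_SG = 0.267 V < |V_th| = 0.589 V, so the transistor is in cutoff.

Cutoff; I_D = 0 mA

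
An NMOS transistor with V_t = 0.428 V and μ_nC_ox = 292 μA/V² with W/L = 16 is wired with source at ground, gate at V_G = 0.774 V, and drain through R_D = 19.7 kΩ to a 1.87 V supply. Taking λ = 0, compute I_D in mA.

V_GS = V_G = 0.774 V, so V_ov = 0.774 − 0.428 = 0.346 V.
k_n = μ_nC_ox · (W/L) = 4.672 mA/V².
Assume saturation: I_D = ½ k_n V_ov² = 0.5 × 4.672 × 0.346² = 0.28 mA, giving V_DS = V_DD − I_D R_D = 1.87 − 0.28 × 19.7 = -3.64 V.
But -3.64 V < V_ov = 0.346 V, so the device is actually in triode.
In triode I_D = k_n[V_ov V_DS − ½ V_DS²] and I_D = (V_DD − V_DS)/R_D. Equating: 46 V_DS² − 32.85 V_DS + 1.87 = 0, giving V_DS = 0.0624 V (the root below V_ov).
I_D = (1.87 − 0.0624) / 19.7 = 0.0918 mA.

I_D = 0.0918 mA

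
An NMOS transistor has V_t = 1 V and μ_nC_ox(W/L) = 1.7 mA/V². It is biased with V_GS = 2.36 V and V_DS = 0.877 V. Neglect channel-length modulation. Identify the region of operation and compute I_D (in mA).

V_ov = V_GS − V_t = 2.36 − 1 = 1.36 V.
Since V_DS = 0.877 V < V_ov = 1.36 V, the device is in the triode region.
I_D = k_n [V_ov · V_DS − ½ V_DS²] = 1.7 × [1.36 × 0.877 − 0.5 × 0.877²] = 1.37 mA.

Triode; I_D = 1.37 mA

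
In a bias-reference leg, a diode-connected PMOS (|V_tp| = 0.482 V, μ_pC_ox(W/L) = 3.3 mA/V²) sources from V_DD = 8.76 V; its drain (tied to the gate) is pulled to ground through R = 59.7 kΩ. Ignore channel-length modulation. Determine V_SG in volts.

With gate tied to drain, V_SG = V_SD ≥ V_SG − |V_tp|, so the device is in saturation.
KCL at the drain: ½ k_p (V_SG − |V_tp|)² = (V_DD − V_SG)/R.
Let x = V_SG − 0.482. Then 98.5 x² + x − 8.278 = 0, giving x = 0.285 V (positive root), so V_SG = 0.767 V.
I_D = (V_DD − V_SG)/R = (8.76 − 0.767) / 59.7 = 0.134 mA.

V_SG = 0.767 V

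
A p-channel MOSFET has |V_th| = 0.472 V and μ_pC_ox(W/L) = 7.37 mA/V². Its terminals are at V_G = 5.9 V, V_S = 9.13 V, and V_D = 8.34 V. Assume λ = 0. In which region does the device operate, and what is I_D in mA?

Triode; I_D = 13.8 mA

V_SG = V_S − V_G = 9.13 − 5.9 = 3.23 V; V_SD = V_S − V_D = 9.13 − 8.34 = 0.79 V.
V_ov = V_SG − |V_th| = 3.23 − 0.472 = 2.76 V.
Since V_SD = 0.79 V < V_ov = 2.76 V, the device is in the triode region.
I_D = k_p [V_ov · V_SD − ½ V_SD²] = 7.37 × [2.76 × 0.79 − 0.5 × 0.79²] = 13.8 mA.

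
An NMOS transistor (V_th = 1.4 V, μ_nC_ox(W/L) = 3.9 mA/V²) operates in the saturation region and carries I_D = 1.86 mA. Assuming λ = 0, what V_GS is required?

In saturation I_D = ½ k_n (V_GS − V_th)², so V_GS − V_th = √(2 I_D / k_n) = √(2 × 1.86 / 3.9) = 0.977 V.
V_GS = 1.4 + 0.977 = 2.38 V.

V_GS = 2.38 V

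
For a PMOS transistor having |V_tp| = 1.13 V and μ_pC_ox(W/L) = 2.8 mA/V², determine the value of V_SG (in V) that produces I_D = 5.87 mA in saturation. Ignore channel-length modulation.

In saturation I_D = ½ k_p (V_SG − |V_tp|)², so V_SG − |V_tp| = √(2 I_D / k_p) = √(2 × 5.87 / 2.8) = 2.05 V.
V_SG = 1.13 + 2.05 = 3.18 V.

V_SG = 3.18 V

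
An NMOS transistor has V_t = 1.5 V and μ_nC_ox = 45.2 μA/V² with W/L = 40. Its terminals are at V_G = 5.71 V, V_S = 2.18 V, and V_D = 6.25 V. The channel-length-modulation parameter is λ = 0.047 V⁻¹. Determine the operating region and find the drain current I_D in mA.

Saturation; I_D = 4.44 mA

V_GS = V_G − V_S = 5.71 − 2.18 = 3.53 V; V_DS = V_D − V_S = 6.25 − 2.18 = 4.07 V.
k_n = μ_nC_ox · (W/L) = 1.808 mA/V².
V_ov = V_GS − V_t = 3.53 − 1.5 = 2.03 V.
Since V_DS = 4.07 V ≥ V_ov = 2.03 V, the device is in saturation.
I_D = ½ k_n V_ov² (1 + λ V_DS) = 0.5 × 1.808 × 2.03² × (1 + 0.047 × 4.07) = 4.44 mA.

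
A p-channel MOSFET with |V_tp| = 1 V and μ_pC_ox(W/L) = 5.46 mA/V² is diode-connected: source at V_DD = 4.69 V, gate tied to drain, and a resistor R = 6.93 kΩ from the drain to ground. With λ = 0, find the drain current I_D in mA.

I_D = 0.472 mA

With gate tied to drain, V_SG = V_SD ≥ V_SG − |V_tp|, so the device is in saturation.
KCL at the drain: ½ k_p (V_SG − |V_tp|)² = (V_DD − V_SG)/R.
Let x = V_SG − 1. Then 18.9 x² + x − 3.69 = 0, giving x = 0.416 V (positive root), so V_SG = 1.42 V.
I_D = (V_DD − V_SG)/R = (4.69 − 1.42) / 6.93 = 0.472 mA.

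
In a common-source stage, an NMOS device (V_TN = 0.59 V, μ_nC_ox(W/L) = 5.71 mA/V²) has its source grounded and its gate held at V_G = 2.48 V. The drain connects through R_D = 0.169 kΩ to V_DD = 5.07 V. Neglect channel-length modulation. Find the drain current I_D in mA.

V_GS = V_G = 2.48 V, so V_ov = 2.48 − 0.59 = 1.89 V.
Assume saturation: I_D = ½ k_n V_ov² = 0.5 × 5.71 × 1.89² = 10.2 mA, giving V_DS = V_DD − I_D R_D = 5.07 − 10.2 × 0.169 = 3.35 V.
V_DS = 3.35 V ≥ V_ov = 1.89 V, confirming saturation.

I_D = 10.2 mA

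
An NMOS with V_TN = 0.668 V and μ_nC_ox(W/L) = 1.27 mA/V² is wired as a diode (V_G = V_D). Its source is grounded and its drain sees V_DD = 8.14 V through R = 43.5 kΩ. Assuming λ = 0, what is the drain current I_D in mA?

With gate tied to drain, V_GS = V_DS ≥ V_GS − V_TN, so the device is in saturation.
KCL at the drain: ½ k_n (V_GS − V_TN)² = (V_DD − V_GS)/R.
Let x = V_GS − 0.668. Then 27.6 x² + x − 7.472 = 0, giving x = 0.502 V (positive root), so V_GS = 1.17 V.
I_D = (V_DD − V_GS)/R = (8.14 − 1.17) / 43.5 = 0.16 mA.

I_D = 0.160 mA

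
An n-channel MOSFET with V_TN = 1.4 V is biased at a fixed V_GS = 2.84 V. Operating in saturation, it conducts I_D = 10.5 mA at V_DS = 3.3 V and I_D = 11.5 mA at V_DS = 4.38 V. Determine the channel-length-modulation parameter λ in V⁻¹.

With V_GS fixed, I_D ∝ (1 + λ V_DS) in saturation, so I_D2/I_D1 = (1 + λ V_DS2)/(1 + λ V_DS1).
11.5/10.5 = 1.095 = (1 + 4.38 λ)/(1 + 3.3 λ).
Solving: λ (I_D1 V_DS2 − I_D2 V_DS1) = I_D2 − I_D1, so λ = (11.5 − 10.5) / (10.5 × 4.38 − 11.5 × 3.3) = 1 / 8.04 = 0.124 V⁻¹.

λ = 0.124 V⁻¹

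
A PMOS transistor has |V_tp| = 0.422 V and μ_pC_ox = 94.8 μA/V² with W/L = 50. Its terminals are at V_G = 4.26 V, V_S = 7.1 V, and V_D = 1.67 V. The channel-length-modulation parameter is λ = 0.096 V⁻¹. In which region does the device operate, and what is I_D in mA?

V_SG = V_S − V_G = 7.1 − 4.26 = 2.84 V; V_SD = V_S − V_D = 7.1 − 1.67 = 5.43 V.
k_p = μ_pC_ox · (W/L) = 4.74 mA/V².
V_ov = V_SG − |V_tp| = 2.84 − 0.422 = 2.42 V.
Since V_SD = 5.43 V ≥ V_ov = 2.42 V, the device is in saturation.
I_D = ½ k_p V_ov² (1 + λ V_SD) = 0.5 × 4.74 × 2.42² × (1 + 0.096 × 5.43) = 21.1 mA.

Saturation; I_D = 21.1 mA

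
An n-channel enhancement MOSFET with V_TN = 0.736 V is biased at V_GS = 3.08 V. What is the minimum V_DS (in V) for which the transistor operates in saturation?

The boundary between triode and saturation is V_DS = V_GS − V_TN = V_ov.
V_ov = 3.08 − 0.736 = 2.34 V.

V_DS,sat = 2.34 V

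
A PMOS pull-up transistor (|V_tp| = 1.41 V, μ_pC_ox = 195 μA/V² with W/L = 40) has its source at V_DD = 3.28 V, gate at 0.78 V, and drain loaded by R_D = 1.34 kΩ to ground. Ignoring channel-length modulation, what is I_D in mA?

I_D = 2.22 mA

V_SG = V_DD − V_G = 3.28 − 0.78 = 2.5 V, so V_ov = 2.5 − 1.41 = 1.09 V.
k_p = μ_pC_ox · (W/L) = 7.8 mA/V².
Assume saturation: I_D = ½ k_p V_ov² = 0.5 × 7.8 × 1.09² = 4.63 mA, giving V_SD = V_DD − I_D R_D = 3.28 − 4.63 × 1.34 = -2.93 V.
But -2.93 V < V_ov = 1.09 V, so the device is actually in triode.
In triode I_D = k_p[V_ov V_SD − ½ V_SD²] and I_D = (V_DD − V_SD)/R_D. Equating: 5.23 V_SD² − 12.39 V_SD + 3.28 = 0, giving V_SD = 0.304 V (the root below V_ov).
I_D = (3.28 − 0.304) / 1.34 = 2.22 mA.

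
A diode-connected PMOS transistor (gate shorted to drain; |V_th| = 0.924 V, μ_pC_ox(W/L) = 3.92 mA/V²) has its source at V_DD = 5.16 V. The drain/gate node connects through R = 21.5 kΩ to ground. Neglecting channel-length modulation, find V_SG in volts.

V_SG = 1.23 V

With gate tied to drain, V_SG = V_SD ≥ V_SG − |V_th|, so the device is in saturation.
KCL at the drain: ½ k_p (V_SG − |V_th|)² = (V_DD − V_SG)/R.
Let x = V_SG − 0.924. Then 42.1 x² + x − 4.236 = 0, giving x = 0.305 V (positive root), so V_SG = 1.23 V.
I_D = (V_DD − V_SG)/R = (5.16 − 1.23) / 21.5 = 0.183 mA.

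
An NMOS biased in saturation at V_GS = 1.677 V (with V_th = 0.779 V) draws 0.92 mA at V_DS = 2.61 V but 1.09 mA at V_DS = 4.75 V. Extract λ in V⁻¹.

With V_GS fixed, I_D ∝ (1 + λ V_DS) in saturation, so I_D2/I_D1 = (1 + λ V_DS2)/(1 + λ V_DS1).
1.09/0.92 = 1.185 = (1 + 4.75 λ)/(1 + 2.61 λ).
Solving: λ (I_D1 V_DS2 − I_D2 V_DS1) = I_D2 − I_D1, so λ = (1.09 − 0.92) / (0.92 × 4.75 − 1.09 × 2.61) = 0.17 / 1.53 = 0.111 V⁻¹.

λ = 0.111 V⁻¹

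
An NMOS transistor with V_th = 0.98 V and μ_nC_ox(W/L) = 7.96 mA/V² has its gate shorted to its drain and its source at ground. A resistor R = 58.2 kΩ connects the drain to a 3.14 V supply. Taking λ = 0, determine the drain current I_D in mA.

With gate tied to drain, V_GS = V_DS ≥ V_GS − V_th, so the device is in saturation.
KCL at the drain: ½ k_n (V_GS − V_th)² = (V_DD − V_GS)/R.
Let x = V_GS − 0.98. Then 232 x² + x − 2.16 = 0, giving x = 0.0944 V (positive root), so V_GS = 1.07 V.
I_D = (V_DD − V_GS)/R = (3.14 − 1.07) / 58.2 = 0.0355 mA.

I_D = 0.0355 mA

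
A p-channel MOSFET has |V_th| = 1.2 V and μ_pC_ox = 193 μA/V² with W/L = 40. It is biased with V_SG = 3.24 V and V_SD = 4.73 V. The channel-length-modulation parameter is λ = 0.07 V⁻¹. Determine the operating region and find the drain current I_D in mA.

Saturation; I_D = 21.4 mA

k_p = μ_pC_ox · (W/L) = 7.72 mA/V².
V_ov = V_SG − |V_th| = 3.24 − 1.2 = 2.04 V.
Since V_SD = 4.73 V ≥ V_ov = 2.04 V, the device is in saturation.
I_D = ½ k_p V_ov² (1 + λ V_SD) = 0.5 × 7.72 × 2.04² × (1 + 0.07 × 4.73) = 21.4 mA.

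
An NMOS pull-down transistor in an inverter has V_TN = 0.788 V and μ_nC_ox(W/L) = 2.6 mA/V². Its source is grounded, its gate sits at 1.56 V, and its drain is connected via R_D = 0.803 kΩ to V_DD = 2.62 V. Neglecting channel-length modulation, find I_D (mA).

V_GS = V_G = 1.56 V, so V_ov = 1.56 − 0.788 = 0.772 V.
Assume saturation: I_D = ½ k_n V_ov² = 0.5 × 2.6 × 0.772² = 0.775 mA, giving V_DS = V_DD − I_D R_D = 2.62 − 0.775 × 0.803 = 2 V.
V_DS = 2 V ≥ V_ov = 0.772 V, confirming saturation.

I_D = 0.775 mA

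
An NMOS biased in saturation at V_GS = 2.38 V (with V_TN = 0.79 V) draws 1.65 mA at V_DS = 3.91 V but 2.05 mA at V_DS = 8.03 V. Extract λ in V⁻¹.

λ = 0.0764 V⁻¹

With V_GS fixed, I_D ∝ (1 + λ V_DS) in saturation, so I_D2/I_D1 = (1 + λ V_DS2)/(1 + λ V_DS1).
2.05/1.65 = 1.242 = (1 + 8.03 λ)/(1 + 3.91 λ).
Solving: λ (I_D1 V_DS2 − I_D2 V_DS1) = I_D2 − I_D1, so λ = (2.05 − 1.65) / (1.65 × 8.03 − 2.05 × 3.91) = 0.4 / 5.23 = 0.0764 V⁻¹.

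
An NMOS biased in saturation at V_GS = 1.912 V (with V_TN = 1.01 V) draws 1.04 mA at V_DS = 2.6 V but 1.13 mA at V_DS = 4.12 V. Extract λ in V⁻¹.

λ = 0.0668 V⁻¹

With V_GS fixed, I_D ∝ (1 + λ V_DS) in saturation, so I_D2/I_D1 = (1 + λ V_DS2)/(1 + λ V_DS1).
1.13/1.04 = 1.087 = (1 + 4.12 λ)/(1 + 2.6 λ).
Solving: λ (I_D1 V_DS2 − I_D2 V_DS1) = I_D2 − I_D1, so λ = (1.13 − 1.04) / (1.04 × 4.12 − 1.13 × 2.6) = 0.09 / 1.35 = 0.0668 V⁻¹.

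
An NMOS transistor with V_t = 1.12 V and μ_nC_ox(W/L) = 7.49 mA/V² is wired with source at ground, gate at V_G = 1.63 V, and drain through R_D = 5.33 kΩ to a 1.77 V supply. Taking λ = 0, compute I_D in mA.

I_D = 0.315 mA

V_GS = V_G = 1.63 V, so V_ov = 1.63 − 1.12 = 0.51 V.
Assume saturation: I_D = ½ k_n V_ov² = 0.5 × 7.49 × 0.51² = 0.974 mA, giving V_DS = V_DD − I_D R_D = 1.77 − 0.974 × 5.33 = -3.42 V.
But -3.42 V < V_ov = 0.51 V, so the device is actually in triode.
In triode I_D = k_n[V_ov V_DS − ½ V_DS²] and I_D = (V_DD − V_DS)/R_D. Equating: 20 V_DS² − 21.36 V_DS + 1.77 = 0, giving V_DS = 0.0905 V (the root below V_ov).
I_D = (1.77 − 0.0905) / 5.33 = 0.315 mA.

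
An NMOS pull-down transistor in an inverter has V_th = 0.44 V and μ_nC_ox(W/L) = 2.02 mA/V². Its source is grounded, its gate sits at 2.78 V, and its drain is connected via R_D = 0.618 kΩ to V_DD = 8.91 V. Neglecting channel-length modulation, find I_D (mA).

V_GS = V_G = 2.78 V, so V_ov = 2.78 − 0.44 = 2.34 V.
Assume saturation: I_D = ½ k_n V_ov² = 0.5 × 2.02 × 2.34² = 5.53 mA, giving V_DS = V_DD − I_D R_D = 8.91 − 5.53 × 0.618 = 5.49 V.
V_DS = 5.49 V ≥ V_ov = 2.34 V, confirming saturation.

I_D = 5.53 mA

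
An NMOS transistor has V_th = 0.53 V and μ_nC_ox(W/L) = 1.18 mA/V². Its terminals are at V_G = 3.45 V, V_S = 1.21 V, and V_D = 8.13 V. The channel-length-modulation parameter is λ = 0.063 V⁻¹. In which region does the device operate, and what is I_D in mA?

Saturation; I_D = 2.48 mA

V_GS = V_G − V_S = 3.45 − 1.21 = 2.24 V; V_DS = V_D − V_S = 8.13 − 1.21 = 6.92 V.
V_ov = V_GS − V_th = 2.24 − 0.53 = 1.71 V.
Since V_DS = 6.92 V ≥ V_ov = 1.71 V, the device is in saturation.
I_D = ½ k_n V_ov² (1 + λ V_DS) = 0.5 × 1.18 × 1.71² × (1 + 0.063 × 6.92) = 2.48 mA.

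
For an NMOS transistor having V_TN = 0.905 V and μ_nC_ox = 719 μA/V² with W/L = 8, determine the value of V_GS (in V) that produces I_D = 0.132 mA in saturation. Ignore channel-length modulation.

V_GS = 1.12 V

k_n = μ_nC_ox · (W/L) = 5.752 mA/V².
In saturation I_D = ½ k_n (V_GS − V_TN)², so V_GS − V_TN = √(2 I_D / k_n) = √(2 × 0.132 / 5.752) = 0.214 V.
V_GS = 0.905 + 0.214 = 1.12 V.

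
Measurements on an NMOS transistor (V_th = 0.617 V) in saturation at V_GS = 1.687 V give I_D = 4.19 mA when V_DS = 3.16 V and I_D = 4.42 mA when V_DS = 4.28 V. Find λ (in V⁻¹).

λ = 0.0580 V⁻¹

With V_GS fixed, I_D ∝ (1 + λ V_DS) in saturation, so I_D2/I_D1 = (1 + λ V_DS2)/(1 + λ V_DS1).
4.42/4.19 = 1.055 = (1 + 4.28 λ)/(1 + 3.16 λ).
Solving: λ (I_D1 V_DS2 − I_D2 V_DS1) = I_D2 − I_D1, so λ = (4.42 − 4.19) / (4.19 × 4.28 − 4.42 × 3.16) = 0.23 / 3.97 = 0.058 V⁻¹.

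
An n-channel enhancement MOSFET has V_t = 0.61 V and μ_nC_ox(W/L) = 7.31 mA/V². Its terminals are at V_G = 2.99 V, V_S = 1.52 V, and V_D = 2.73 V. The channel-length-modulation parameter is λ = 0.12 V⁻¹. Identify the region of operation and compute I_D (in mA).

Saturation; I_D = 3.10 mA

V_GS = V_G − V_S = 2.99 − 1.52 = 1.47 V; V_DS = V_D − V_S = 2.73 − 1.52 = 1.21 V.
V_ov = V_GS − V_t = 1.47 − 0.61 = 0.86 V.
Since V_DS = 1.21 V ≥ V_ov = 0.86 V, the device is in saturation.
I_D = ½ k_n V_ov² (1 + λ V_DS) = 0.5 × 7.31 × 0.86² × (1 + 0.12 × 1.21) = 3.1 mA.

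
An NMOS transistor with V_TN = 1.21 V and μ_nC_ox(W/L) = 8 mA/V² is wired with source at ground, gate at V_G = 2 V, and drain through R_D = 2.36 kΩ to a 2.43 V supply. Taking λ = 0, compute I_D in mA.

V_GS = V_G = 2 V, so V_ov = 2 − 1.21 = 0.79 V.
Assume saturation: I_D = ½ k_n V_ov² = 0.5 × 8 × 0.79² = 2.5 mA, giving V_DS = V_DD − I_D R_D = 2.43 − 2.5 × 2.36 = -3.46 V.
But -3.46 V < V_ov = 0.79 V, so the device is actually in triode.
In triode I_D = k_n[V_ov V_DS − ½ V_DS²] and I_D = (V_DD − V_DS)/R_D. Equating: 9.44 V_DS² − 15.92 V_DS + 2.43 = 0, giving V_DS = 0.17 V (the root below V_ov).
I_D = (2.43 − 0.17) / 2.36 = 0.958 mA.

I_D = 0.958 mA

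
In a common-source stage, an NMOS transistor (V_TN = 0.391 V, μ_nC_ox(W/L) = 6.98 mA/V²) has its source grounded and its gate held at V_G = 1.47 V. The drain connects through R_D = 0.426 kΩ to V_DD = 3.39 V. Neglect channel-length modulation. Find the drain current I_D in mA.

I_D = 4.06 mA

V_GS = V_G = 1.47 V, so V_ov = 1.47 − 0.391 = 1.08 V.
Assume saturation: I_D = ½ k_n V_ov² = 0.5 × 6.98 × 1.08² = 4.06 mA, giving V_DS = V_DD − I_D R_D = 3.39 − 4.06 × 0.426 = 1.66 V.
V_DS = 1.66 V ≥ V_ov = 1.08 V, confirming saturation.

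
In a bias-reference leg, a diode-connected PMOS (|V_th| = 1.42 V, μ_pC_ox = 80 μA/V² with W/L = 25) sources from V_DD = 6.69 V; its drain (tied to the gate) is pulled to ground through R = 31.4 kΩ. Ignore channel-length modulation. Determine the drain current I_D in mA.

With gate tied to drain, V_SG = V_SD ≥ V_SG − |V_th|, so the device is in saturation.
k_p = μ_pC_ox · (W/L) = 2 mA/V².
KCL at the drain: ½ k_p (V_SG − |V_th|)² = (V_DD − V_SG)/R.
Let x = V_SG − 1.42. Then 31.4 x² + x − 5.27 = 0, giving x = 0.394 V (positive root), so V_SG = 1.81 V.
I_D = (V_DD − V_SG)/R = (6.69 − 1.81) / 31.4 = 0.155 mA.

I_D = 0.155 mA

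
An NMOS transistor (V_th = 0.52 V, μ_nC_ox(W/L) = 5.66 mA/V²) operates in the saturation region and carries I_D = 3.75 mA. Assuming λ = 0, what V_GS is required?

In saturation I_D = ½ k_n (V_GS − V_th)², so V_GS − V_th = √(2 I_D / k_n) = √(2 × 3.75 / 5.66) = 1.15 V.
V_GS = 0.52 + 1.15 = 1.67 V.

V_GS = 1.67 V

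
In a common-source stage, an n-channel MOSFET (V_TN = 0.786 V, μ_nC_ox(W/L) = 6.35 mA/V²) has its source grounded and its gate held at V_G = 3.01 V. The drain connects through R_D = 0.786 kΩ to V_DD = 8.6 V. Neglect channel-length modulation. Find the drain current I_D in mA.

I_D = 9.84 mA

V_GS = V_G = 3.01 V, so V_ov = 3.01 − 0.786 = 2.22 V.
Assume saturation: I_D = ½ k_n V_ov² = 0.5 × 6.35 × 2.22² = 15.7 mA, giving V_DS = V_DD − I_D R_D = 8.6 − 15.7 × 0.786 = -3.74 V.
But -3.74 V < V_ov = 2.22 V, so the device is actually in triode.
In triode I_D = k_n[V_ov V_DS − ½ V_DS²] and I_D = (V_DD − V_DS)/R_D. Equating: 2.5 V_DS² − 12.1 V_DS + 8.6 = 0, giving V_DS = 0.865 V (the root below V_ov).
I_D = (8.6 − 0.865) / 0.786 = 9.84 mA.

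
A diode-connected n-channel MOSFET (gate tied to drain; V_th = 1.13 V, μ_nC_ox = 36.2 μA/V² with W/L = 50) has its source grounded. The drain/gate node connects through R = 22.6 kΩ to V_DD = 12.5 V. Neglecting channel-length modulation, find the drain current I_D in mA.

I_D = 0.471 mA

With gate tied to drain, V_GS = V_DS ≥ V_GS − V_th, so the device is in saturation.
k_n = μ_nC_ox · (W/L) = 1.81 mA/V².
KCL at the drain: ½ k_n (V_GS − V_th)² = (V_DD − V_GS)/R.
Let x = V_GS − 1.13. Then 20.5 x² + x − 11.37 = 0, giving x = 0.722 V (positive root), so V_GS = 1.85 V.
I_D = (V_DD − V_GS)/R = (12.5 − 1.85) / 22.6 = 0.471 mA.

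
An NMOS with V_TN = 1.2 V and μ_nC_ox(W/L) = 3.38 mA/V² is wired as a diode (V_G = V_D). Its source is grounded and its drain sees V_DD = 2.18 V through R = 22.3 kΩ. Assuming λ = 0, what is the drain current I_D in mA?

With gate tied to drain, V_GS = V_DS ≥ V_GS − V_TN, so the device is in saturation.
KCL at the drain: ½ k_n (V_GS − V_TN)² = (V_DD − V_GS)/R.
Let x = V_GS − 1.2. Then 37.7 x² + x − 0.98 = 0, giving x = 0.149 V (positive root), so V_GS = 1.35 V.
I_D = (V_DD − V_GS)/R = (2.18 − 1.35) / 22.3 = 0.0373 mA.

I_D = 0.0373 mA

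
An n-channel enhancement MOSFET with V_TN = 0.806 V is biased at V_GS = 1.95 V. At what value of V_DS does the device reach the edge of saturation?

V_DS,sat = 1.14 V

The boundary between triode and saturation is V_DS = V_GS − V_TN = V_ov.
V_ov = 1.95 − 0.806 = 1.14 V.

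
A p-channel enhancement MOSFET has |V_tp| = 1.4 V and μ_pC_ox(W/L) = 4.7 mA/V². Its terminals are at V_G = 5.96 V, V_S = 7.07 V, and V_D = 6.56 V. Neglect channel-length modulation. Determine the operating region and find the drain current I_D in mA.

V_SG = V_S − V_G = 7.07 − 5.96 = 1.11 V; V_SD = V_S − V_D = 7.07 − 6.56 = 0.51 V.
V_SG = 1.11 V < |V_tp| = 1.4 V, so the transistor is in cutoff.

Cutoff; I_D = 0 mA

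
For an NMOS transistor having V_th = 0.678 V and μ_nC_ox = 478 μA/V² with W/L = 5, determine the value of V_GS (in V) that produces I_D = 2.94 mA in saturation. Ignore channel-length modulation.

k_n = μ_nC_ox · (W/L) = 2.39 mA/V².
In saturation I_D = ½ k_n (V_GS − V_th)², so V_GS − V_th = √(2 I_D / k_n) = √(2 × 2.94 / 2.39) = 1.57 V.
V_GS = 0.678 + 1.57 = 2.25 V.

V_GS = 2.25 V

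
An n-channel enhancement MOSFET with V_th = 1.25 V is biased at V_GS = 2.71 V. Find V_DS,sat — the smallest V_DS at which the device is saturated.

V_DS,sat = 1.46 V

The boundary between triode and saturation is V_DS = V_GS − V_th = V_ov.
V_ov = 2.71 − 1.25 = 1.46 V.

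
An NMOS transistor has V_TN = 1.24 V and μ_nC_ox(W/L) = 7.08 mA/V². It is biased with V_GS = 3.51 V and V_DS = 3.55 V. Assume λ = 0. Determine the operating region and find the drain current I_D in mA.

Saturation; I_D = 18.2 mA

V_ov = V_GS − V_TN = 3.51 − 1.24 = 2.27 V.
Since V_DS = 3.55 V ≥ V_ov = 2.27 V, the device is in saturation.
I_D = ½ k_n V_ov² = 0.5 × 7.08 × 2.27² = 18.2 mA.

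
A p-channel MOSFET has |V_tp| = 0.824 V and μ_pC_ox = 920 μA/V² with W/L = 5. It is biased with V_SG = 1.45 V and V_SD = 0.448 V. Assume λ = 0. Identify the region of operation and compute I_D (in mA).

Triode; I_D = 0.828 mA

k_p = μ_pC_ox · (W/L) = 4.6 mA/V².
V_ov = V_SG − |V_tp| = 1.45 − 0.824 = 0.626 V.
Since V_SD = 0.448 V < V_ov = 0.626 V, the device is in the triode region.
I_D = k_p [V_ov · V_SD − ½ V_SD²] = 4.6 × [0.626 × 0.448 − 0.5 × 0.448²] = 0.828 mA.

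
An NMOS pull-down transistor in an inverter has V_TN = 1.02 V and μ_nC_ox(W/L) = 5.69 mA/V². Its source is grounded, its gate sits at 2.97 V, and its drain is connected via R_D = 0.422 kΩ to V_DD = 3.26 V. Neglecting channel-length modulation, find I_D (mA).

V_GS = V_G = 2.97 V, so V_ov = 2.97 − 1.02 = 1.95 V.
Assume saturation: I_D = ½ k_n V_ov² = 0.5 × 5.69 × 1.95² = 10.8 mA, giving V_DS = V_DD − I_D R_D = 3.26 − 10.8 × 0.422 = -1.31 V.
But -1.31 V < V_ov = 1.95 V, so the device is actually in triode.
In triode I_D = k_n[V_ov V_DS − ½ V_DS²] and I_D = (V_DD − V_DS)/R_D. Equating: 1.2 V_DS² − 5.682 V_DS + 3.26 = 0, giving V_DS = 0.668 V (the root below V_ov).
I_D = (3.26 − 0.668) / 0.422 = 6.14 mA.

I_D = 6.14 mA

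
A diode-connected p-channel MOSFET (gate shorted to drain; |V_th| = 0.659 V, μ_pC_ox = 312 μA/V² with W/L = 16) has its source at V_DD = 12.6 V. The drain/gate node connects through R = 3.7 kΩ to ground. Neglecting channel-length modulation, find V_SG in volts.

With gate tied to drain, V_SG = V_SD ≥ V_SG − |V_th|, so the device is in saturation.
k_p = μ_pC_ox · (W/L) = 4.992 mA/V².
KCL at the drain: ½ k_p (V_SG − |V_th|)² = (V_DD − V_SG)/R.
Let x = V_SG − 0.659. Then 9.24 x² + x − 11.94 = 0, giving x = 1.08 V (positive root), so V_SG = 1.74 V.
I_D = (V_DD − V_SG)/R = (12.6 − 1.74) / 3.7 = 2.93 mA.

V_SG = 1.74 V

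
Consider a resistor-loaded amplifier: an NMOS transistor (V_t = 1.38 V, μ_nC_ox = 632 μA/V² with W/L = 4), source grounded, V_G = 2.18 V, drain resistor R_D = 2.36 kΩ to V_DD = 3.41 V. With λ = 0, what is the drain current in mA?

I_D = 0.809 mA

V_GS = V_G = 2.18 V, so V_ov = 2.18 − 1.38 = 0.8 V.
k_n = μ_nC_ox · (W/L) = 2.528 mA/V².
Assume saturation: I_D = ½ k_n V_ov² = 0.5 × 2.528 × 0.8² = 0.809 mA, giving V_DS = V_DD − I_D R_D = 3.41 − 0.809 × 2.36 = 1.5 V.
V_DS = 1.5 V ≥ V_ov = 0.8 V, confirming saturation.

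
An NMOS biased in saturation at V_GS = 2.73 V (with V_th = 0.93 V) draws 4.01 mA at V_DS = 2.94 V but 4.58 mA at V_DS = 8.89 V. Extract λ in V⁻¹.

With V_GS fixed, I_D ∝ (1 + λ V_DS) in saturation, so I_D2/I_D1 = (1 + λ V_DS2)/(1 + λ V_DS1).
4.58/4.01 = 1.142 = (1 + 8.89 λ)/(1 + 2.94 λ).
Solving: λ (I_D1 V_DS2 − I_D2 V_DS1) = I_D2 − I_D1, so λ = (4.58 − 4.01) / (4.01 × 8.89 − 4.58 × 2.94) = 0.57 / 22.2 = 0.0257 V⁻¹.

λ = 0.0257 V⁻¹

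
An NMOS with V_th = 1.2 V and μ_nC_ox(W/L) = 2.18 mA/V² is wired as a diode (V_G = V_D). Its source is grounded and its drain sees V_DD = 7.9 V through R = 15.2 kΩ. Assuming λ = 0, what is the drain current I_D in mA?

I_D = 0.401 mA

With gate tied to drain, V_GS = V_DS ≥ V_GS − V_th, so the device is in saturation.
KCL at the drain: ½ k_n (V_GS − V_th)² = (V_DD − V_GS)/R.
Let x = V_GS − 1.2. Then 16.6 x² + x − 6.7 = 0, giving x = 0.606 V (positive root), so V_GS = 1.81 V.
I_D = (V_DD − V_GS)/R = (7.9 − 1.81) / 15.2 = 0.401 mA.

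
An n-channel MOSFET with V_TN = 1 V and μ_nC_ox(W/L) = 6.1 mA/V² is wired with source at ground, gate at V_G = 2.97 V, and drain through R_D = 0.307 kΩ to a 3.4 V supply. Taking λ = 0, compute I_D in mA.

I_D = 8.21 mA

V_GS = V_G = 2.97 V, so V_ov = 2.97 − 1 = 1.97 V.
Assume saturation: I_D = ½ k_n V_ov² = 0.5 × 6.1 × 1.97² = 11.8 mA, giving V_DS = V_DD − I_D R_D = 3.4 − 11.8 × 0.307 = -0.234 V.
But -0.234 V < V_ov = 1.97 V, so the device is actually in triode.
In triode I_D = k_n[V_ov V_DS − ½ V_DS²] and I_D = (V_DD − V_DS)/R_D. Equating: 0.936 V_DS² − 4.689 V_DS + 3.4 = 0, giving V_DS = 0.88 V (the root below V_ov).
I_D = (3.4 − 0.88) / 0.307 = 8.21 mA.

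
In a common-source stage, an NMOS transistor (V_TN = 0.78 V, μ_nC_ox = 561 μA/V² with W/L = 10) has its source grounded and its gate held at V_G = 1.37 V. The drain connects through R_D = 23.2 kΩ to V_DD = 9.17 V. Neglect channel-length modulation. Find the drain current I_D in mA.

V_GS = V_G = 1.37 V, so V_ov = 1.37 − 0.78 = 0.59 V.
k_n = μ_nC_ox · (W/L) = 5.61 mA/V².
Assume saturation: I_D = ½ k_n V_ov² = 0.5 × 5.61 × 0.59² = 0.976 mA, giving V_DS = V_DD − I_D R_D = 9.17 − 0.976 × 23.2 = -13.5 V.
But -13.5 V < V_ov = 0.59 V, so the device is actually in triode.
In triode I_D = k_n[V_ov V_DS − ½ V_DS²] and I_D = (V_DD − V_DS)/R_D. Equating: 65.1 V_DS² − 77.79 V_DS + 9.17 = 0, giving V_DS = 0.133 V (the root below V_ov).
I_D = (9.17 − 0.133) / 23.2 = 0.39 mA.

I_D = 0.390 mA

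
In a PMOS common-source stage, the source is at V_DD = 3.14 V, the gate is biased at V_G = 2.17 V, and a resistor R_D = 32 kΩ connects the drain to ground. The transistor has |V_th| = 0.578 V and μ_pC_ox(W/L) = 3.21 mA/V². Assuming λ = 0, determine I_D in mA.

I_D = 0.0955 mA

V_SG = V_DD − V_G = 3.14 − 2.17 = 0.97 V, so V_ov = 0.97 − 0.578 = 0.392 V.
Assume saturation: I_D = ½ k_p V_ov² = 0.5 × 3.21 × 0.392² = 0.247 mA, giving V_SD = V_DD − I_D R_D = 3.14 − 0.247 × 32 = -4.75 V.
But -4.75 V < V_ov = 0.392 V, so the device is actually in triode.
In triode I_D = k_p[V_ov V_SD − ½ V_SD²] and I_D = (V_DD − V_SD)/R_D. Equating: 51.4 V_SD² − 41.27 V_SD + 3.14 = 0, giving V_SD = 0.0851 V (the root below V_ov).
I_D = (3.14 − 0.0851) / 32 = 0.0955 mA.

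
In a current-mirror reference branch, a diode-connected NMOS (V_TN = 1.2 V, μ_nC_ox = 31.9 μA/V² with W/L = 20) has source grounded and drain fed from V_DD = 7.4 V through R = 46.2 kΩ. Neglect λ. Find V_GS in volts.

With gate tied to drain, V_GS = V_DS ≥ V_GS − V_TN, so the device is in saturation.
k_n = μ_nC_ox · (W/L) = 0.638 mA/V².
KCL at the drain: ½ k_n (V_GS − V_TN)² = (V_DD − V_GS)/R.
Let x = V_GS − 1.2. Then 14.7 x² + x − 6.2 = 0, giving x = 0.616 V (positive root), so V_GS = 1.82 V.
I_D = (V_DD − V_GS)/R = (7.4 − 1.82) / 46.2 = 0.121 mA.

V_GS = 1.82 V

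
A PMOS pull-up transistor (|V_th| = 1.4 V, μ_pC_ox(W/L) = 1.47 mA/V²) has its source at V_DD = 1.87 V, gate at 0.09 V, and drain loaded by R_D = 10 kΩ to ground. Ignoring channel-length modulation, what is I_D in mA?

I_D = 0.106 mA

V_SG = V_DD − V_G = 1.87 − 0.09 = 1.78 V, so V_ov = 1.78 − 1.4 = 0.38 V.
Assume saturation: I_D = ½ k_p V_ov² = 0.5 × 1.47 × 0.38² = 0.106 mA, giving V_SD = V_DD − I_D R_D = 1.87 − 0.106 × 10 = 0.809 V.
V_SD = 0.809 V ≥ V_ov = 0.38 V, confirming saturation.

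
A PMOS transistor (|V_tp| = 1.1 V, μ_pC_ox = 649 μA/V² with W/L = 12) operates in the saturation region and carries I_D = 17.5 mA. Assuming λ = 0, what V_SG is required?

k_p = μ_pC_ox · (W/L) = 7.788 mA/V².
In saturation I_D = ½ k_p (V_SG − |V_tp|)², so V_SG − |V_tp| = √(2 I_D / k_p) = √(2 × 17.5 / 7.788) = 2.12 V.
V_SG = 1.1 + 2.12 = 3.22 V.

V_SG = 3.22 V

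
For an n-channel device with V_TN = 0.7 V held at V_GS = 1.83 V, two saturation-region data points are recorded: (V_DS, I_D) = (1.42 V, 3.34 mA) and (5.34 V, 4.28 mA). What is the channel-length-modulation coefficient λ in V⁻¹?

With V_GS fixed, I_D ∝ (1 + λ V_DS) in saturation, so I_D2/I_D1 = (1 + λ V_DS2)/(1 + λ V_DS1).
4.28/3.34 = 1.281 = (1 + 5.34 λ)/(1 + 1.42 λ).
Solving: λ (I_D1 V_DS2 − I_D2 V_DS1) = I_D2 − I_D1, so λ = (4.28 − 3.34) / (3.34 × 5.34 − 4.28 × 1.42) = 0.94 / 11.8 = 0.0799 V⁻¹.

λ = 0.0799 V⁻¹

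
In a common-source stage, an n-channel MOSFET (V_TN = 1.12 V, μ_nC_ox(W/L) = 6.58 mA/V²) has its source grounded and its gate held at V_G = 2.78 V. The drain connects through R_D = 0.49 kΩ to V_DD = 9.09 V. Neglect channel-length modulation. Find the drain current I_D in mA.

V_GS = V_G = 2.78 V, so V_ov = 2.78 − 1.12 = 1.66 V.
Assume saturation: I_D = ½ k_n V_ov² = 0.5 × 6.58 × 1.66² = 9.07 mA, giving V_DS = V_DD − I_D R_D = 9.09 − 9.07 × 0.49 = 4.65 V.
V_DS = 4.65 V ≥ V_ov = 1.66 V, confirming saturation.

I_D = 9.07 mA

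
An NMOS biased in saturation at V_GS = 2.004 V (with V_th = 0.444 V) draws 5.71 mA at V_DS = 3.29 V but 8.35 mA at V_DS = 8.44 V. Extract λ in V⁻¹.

λ = 0.127 V⁻¹

With V_GS fixed, I_D ∝ (1 + λ V_DS) in saturation, so I_D2/I_D1 = (1 + λ V_DS2)/(1 + λ V_DS1).
8.35/5.71 = 1.462 = (1 + 8.44 λ)/(1 + 3.29 λ).
Solving: λ (I_D1 V_DS2 − I_D2 V_DS1) = I_D2 − I_D1, so λ = (8.35 − 5.71) / (5.71 × 8.44 − 8.35 × 3.29) = 2.64 / 20.7 = 0.127 V⁻¹.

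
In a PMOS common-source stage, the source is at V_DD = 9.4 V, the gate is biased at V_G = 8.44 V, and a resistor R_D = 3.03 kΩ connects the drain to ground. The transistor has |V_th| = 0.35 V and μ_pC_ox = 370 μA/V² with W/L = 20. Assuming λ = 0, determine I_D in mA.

V_SG = V_DD − V_G = 9.4 − 8.44 = 0.96 V, so V_ov = 0.96 − 0.35 = 0.61 V.
k_p = μ_pC_ox · (W/L) = 7.4 mA/V².
Assume saturation: I_D = ½ k_p V_ov² = 0.5 × 7.4 × 0.61² = 1.38 mA, giving V_SD = V_DD − I_D R_D = 9.4 − 1.38 × 3.03 = 5.23 V.
V_SD = 5.23 V ≥ V_ov = 0.61 V, confirming saturation.

I_D = 1.38 mA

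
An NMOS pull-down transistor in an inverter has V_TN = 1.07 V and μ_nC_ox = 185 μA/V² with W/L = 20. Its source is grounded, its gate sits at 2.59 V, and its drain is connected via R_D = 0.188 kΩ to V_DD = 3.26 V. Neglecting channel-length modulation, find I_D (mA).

V_GS = V_G = 2.59 V, so V_ov = 2.59 − 1.07 = 1.52 V.
k_n = μ_nC_ox · (W/L) = 3.7 mA/V².
Assume saturation: I_D = ½ k_n V_ov² = 0.5 × 3.7 × 1.52² = 4.27 mA, giving V_DS = V_DD − I_D R_D = 3.26 − 4.27 × 0.188 = 2.46 V.
V_DS = 2.46 V ≥ V_ov = 1.52 V, confirming saturation.

I_D = 4.27 mA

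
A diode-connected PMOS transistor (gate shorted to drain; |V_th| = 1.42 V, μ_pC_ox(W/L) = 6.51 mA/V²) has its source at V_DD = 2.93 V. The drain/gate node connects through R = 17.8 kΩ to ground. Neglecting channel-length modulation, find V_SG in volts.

V_SG = 1.57 V

With gate tied to drain, V_SG = V_SD ≥ V_SG − |V_th|, so the device is in saturation.
KCL at the drain: ½ k_p (V_SG − |V_th|)² = (V_DD − V_SG)/R.
Let x = V_SG − 1.42. Then 57.9 x² + x − 1.51 = 0, giving x = 0.153 V (positive root), so V_SG = 1.57 V.
I_D = (V_DD − V_SG)/R = (2.93 − 1.57) / 17.8 = 0.0762 mA.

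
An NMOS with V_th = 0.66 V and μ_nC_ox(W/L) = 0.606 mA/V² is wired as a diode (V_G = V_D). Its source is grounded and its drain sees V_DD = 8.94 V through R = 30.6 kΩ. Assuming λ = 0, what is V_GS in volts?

V_GS = 1.55 V

With gate tied to drain, V_GS = V_DS ≥ V_GS − V_th, so the device is in saturation.
KCL at the drain: ½ k_n (V_GS − V_th)² = (V_DD − V_GS)/R.
Let x = V_GS − 0.66. Then 9.27 x² + x − 8.28 = 0, giving x = 0.893 V (positive root), so V_GS = 1.55 V.
I_D = (V_DD − V_GS)/R = (8.94 − 1.55) / 30.6 = 0.241 mA.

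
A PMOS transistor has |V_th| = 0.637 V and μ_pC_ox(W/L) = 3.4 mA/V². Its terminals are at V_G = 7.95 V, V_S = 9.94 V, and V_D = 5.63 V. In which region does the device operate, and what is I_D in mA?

Saturation; I_D = 3.11 mA

V_SG = V_S − V_G = 9.94 − 7.95 = 1.99 V; V_SD = V_S − V_D = 9.94 − 5.63 = 4.31 V.
V_ov = V_SG − |V_th| = 1.99 − 0.637 = 1.35 V.
Since V_SD = 4.31 V ≥ V_ov = 1.35 V, the device is in saturation.
I_D = ½ k_p V_ov² = 0.5 × 3.4 × 1.35² = 3.11 mA.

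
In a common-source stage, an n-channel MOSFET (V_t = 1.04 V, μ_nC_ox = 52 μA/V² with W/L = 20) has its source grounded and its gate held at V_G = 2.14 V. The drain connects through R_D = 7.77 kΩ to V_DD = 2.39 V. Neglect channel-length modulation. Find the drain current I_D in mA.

V_GS = V_G = 2.14 V, so V_ov = 2.14 − 1.04 = 1.1 V.
k_n = μ_nC_ox · (W/L) = 1.04 mA/V².
Assume saturation: I_D = ½ k_n V_ov² = 0.5 × 1.04 × 1.1² = 0.629 mA, giving V_DS = V_DD − I_D R_D = 2.39 − 0.629 × 7.77 = -2.5 V.
But -2.5 V < V_ov = 1.1 V, so the device is actually in triode.
In triode I_D = k_n[V_ov V_DS − ½ V_DS²] and I_D = (V_DD − V_DS)/R_D. Equating: 4.04 V_DS² − 9.889 V_DS + 2.39 = 0, giving V_DS = 0.272 V (the root below V_ov).
I_D = (2.39 − 0.272) / 7.77 = 0.273 mA.

I_D = 0.273 mA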